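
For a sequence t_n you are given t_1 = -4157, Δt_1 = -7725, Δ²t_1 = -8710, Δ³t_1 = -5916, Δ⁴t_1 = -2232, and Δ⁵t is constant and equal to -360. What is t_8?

-533882

Build the table forward from the leading diagonal:
Δ⁵: -360  -360  -360  -360  -360  -360  -360  -360
Δ⁴: -2232  -2592  -2952  -3312  -3672  -4032  -4392  -4752
Δ³: -5916  -8148  -10740  -13692  -17004  -20676  -24708  -29100
Δ²: -8710  -14626  -22774  -33514  -47206  -64210  -84886  -109594
Δ: -7725  -16435  -31061  -53835  -87349  -134555  -198765  -283651
t: -4157  -11882  -28317  -59378  -113213  -200562  -335117  -533882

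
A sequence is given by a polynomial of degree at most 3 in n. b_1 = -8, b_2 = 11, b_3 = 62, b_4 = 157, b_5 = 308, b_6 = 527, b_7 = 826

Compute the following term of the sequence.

1217

D1: 19, 51, 95, 151, 219, 299
D2: 32, 44, 56, 68, 80
D3: 12, 12, 12, 12
Constant third difference = 12, so extend:
80 + 12 = 92;  299 + 92 = 391;  826 + 391 = 1217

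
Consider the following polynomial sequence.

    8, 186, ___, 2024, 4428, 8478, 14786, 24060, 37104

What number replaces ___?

750

Using the last 6 terms:
First differences: 2404, 4050, 6308, 9274, 13044
Second differences: 1646, 2258, 2966, 3770
Third differences: 612, 708, 804
Fourth differences: 96, 96
Constant fourth difference = 96.
Extend backward: 612 − 96 = 516;  1646 − 516 = 1130;  2404 − 1130 = 1274;  2024 − 1274 = 750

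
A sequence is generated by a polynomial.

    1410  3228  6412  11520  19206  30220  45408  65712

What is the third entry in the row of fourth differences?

96

D1: 1818, 3184, 5108, 7686, 11014, 15188, 20304
D2: 1366, 1924, 2578, 3328, 4174, 5116
D3: 558, 654, 750, 846, 942
D4: 96, 96, 96, 96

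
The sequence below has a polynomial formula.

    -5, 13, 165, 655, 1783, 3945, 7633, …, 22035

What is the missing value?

13435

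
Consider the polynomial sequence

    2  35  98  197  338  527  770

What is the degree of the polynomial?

3

First differences: 33, 63, 99, 141, 189, 243
Second differences: 30, 36, 42, 48, 54
Third differences: 6, 6, 6, 6
The third differences are constant, so the polynomial has degree 3.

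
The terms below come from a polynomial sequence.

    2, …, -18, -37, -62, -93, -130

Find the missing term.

Using the last 5 terms:
-19, -25, -31, -37
-6, -6, -6
Constant second difference = -6.
Extend backward: -19 + 6 = -13;  -18 + 13 = -5

-5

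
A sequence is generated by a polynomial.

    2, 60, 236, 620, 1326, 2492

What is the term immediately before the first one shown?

-4

Δ: 58, 176, 384, 706, 1166
Δ²: 118, 208, 322, 460
Δ³: 90, 114, 138
Δ⁴: 24, 24
The fourth differences are constant at 24.
Work back: 90 − 24 = 66;  118 − 66 = 52;  58 − 52 = 6;  2 − 6 = -4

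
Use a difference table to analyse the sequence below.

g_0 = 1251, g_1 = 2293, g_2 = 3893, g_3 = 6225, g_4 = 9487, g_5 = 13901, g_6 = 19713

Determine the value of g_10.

1042, 1600, 2332, 3262, 4414, 5812
558, 732, 930, 1152, 1398
174, 198, 222, 246
24, 24, 24
The fourth differences are constant (24).
246 + 24 = 270;  1398 + 270 = 1668;  5812 + 1668 = 7480;  19713 + 7480 = 27193
270 + 24 = 294;  1668 + 294 = 1962;  7480 + 1962 = 9442;  27193 + 9442 = 36635
294 + 24 = 318;  1962 + 318 = 2280;  9442 + 2280 = 11722;  36635 + 11722 = 48357
318 + 24 = 342;  2280 + 342 = 2622;  11722 + 2622 = 14344;  48357 + 14344 = 62701

62701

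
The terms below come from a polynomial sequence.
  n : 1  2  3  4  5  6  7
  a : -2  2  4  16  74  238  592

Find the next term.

1244

D1: 4  2  12  58  164  354
D2: -2  10  46  106  190
D3: 12  36  60  84
D4: 24  24  24
The fourth differences are constant (24).
84 + 24 = 108;  190 + 108 = 298;  354 + 298 = 652;  592 + 652 = 1244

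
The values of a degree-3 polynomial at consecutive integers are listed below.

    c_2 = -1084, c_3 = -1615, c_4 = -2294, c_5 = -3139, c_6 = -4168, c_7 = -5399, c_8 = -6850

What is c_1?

-531, -679, -845, -1029, -1231, -1451
-148, -166, -184, -202, -220
-18, -18, -18, -18
The third differences are constant at -18.
Work back: -148 + 18 = -130;  -531 + 130 = -401;  -1084 + 401 = -683

-683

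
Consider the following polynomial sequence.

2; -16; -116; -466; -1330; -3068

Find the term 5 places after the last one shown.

First differences: -18, -100, -350, -864, -1738
Second differences: -82, -250, -514, -874
Third differences: -168, -264, -360
Fourth differences: -96, -96
The fourth differences are constant (-96).
-360 − 96 = -456;  -874 − 456 = -1330;  -1738 − 1330 = -3068;  -3068 − 3068 = -6136
-456 − 96 = -552;  -1330 − 552 = -1882;  -3068 − 1882 = -4950;  -6136 − 4950 = -11086
-552 − 96 = -648;  -1882 − 648 = -2530;  -4950 − 2530 = -7480;  -11086 − 7480 = -18566
-648 − 96 = -744;  -2530 − 744 = -3274;  -7480 − 3274 = -10754;  -18566 − 10754 = -29320
-744 − 96 = -840;  -3274 − 840 = -4114;  -10754 − 4114 = -14868;  -29320 − 14868 = -44188

-44188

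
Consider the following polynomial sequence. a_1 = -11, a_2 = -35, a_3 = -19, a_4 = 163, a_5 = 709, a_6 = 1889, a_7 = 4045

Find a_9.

13013

D1: -24 , 16 , 182 , 546 , 1180 , 2156
D2: 40 , 166 , 364 , 634 , 976
D3: 126 , 198 , 270 , 342
D4: 72 , 72 , 72
The fourth differences are constant (72).
342 + 72 = 414;  976 + 414 = 1390;  2156 + 1390 = 3546;  4045 + 3546 = 7591
414 + 72 = 486;  1390 + 486 = 1876;  3546 + 1876 = 5422;  7591 + 5422 = 13013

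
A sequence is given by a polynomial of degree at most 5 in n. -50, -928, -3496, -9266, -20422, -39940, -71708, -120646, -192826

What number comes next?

-295592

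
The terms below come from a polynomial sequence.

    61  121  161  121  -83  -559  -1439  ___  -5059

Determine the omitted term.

Using the first 7 terms:
D1: 60, 40, -40, -204, -476, -880
D2: -20, -80, -164, -272, -404
D3: -60, -84, -108, -132
D4: -24, -24, -24
Constant fourth difference = -24.
Extend forward: -132 − 24 = -156;  -404 − 156 = -560;  -880 − 560 = -1440;  -1439 − 1440 = -2879

-2879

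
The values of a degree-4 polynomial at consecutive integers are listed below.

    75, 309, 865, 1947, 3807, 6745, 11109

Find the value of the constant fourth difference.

48

Δ: 234, 556, 1082, 1860, 2938, 4364
Δ²: 322, 526, 778, 1078, 1426
Δ³: 204, 252, 300, 348
Δ⁴: 48, 48, 48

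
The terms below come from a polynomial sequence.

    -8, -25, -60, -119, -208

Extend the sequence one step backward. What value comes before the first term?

-3

-17  -35  -59  -89
-18  -24  -30
-6  -6
The third differences are constant at -6.
Work back: -18 + 6 = -12;  -17 + 12 = -5;  -8 + 5 = -3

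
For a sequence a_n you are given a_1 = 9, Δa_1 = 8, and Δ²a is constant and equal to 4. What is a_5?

Build the table forward from the leading diagonal:
Second differences: 4, 4, 4, 4, 4
First differences: 8, 12, 16, 20, 24
a: 9, 17, 29, 45, 65

65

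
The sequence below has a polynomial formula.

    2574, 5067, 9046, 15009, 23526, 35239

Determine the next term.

50862

Δ: 2493, 3979, 5963, 8517, 11713
Δ²: 1486, 1984, 2554, 3196
Δ³: 498, 570, 642
Δ⁴: 72, 72
Constant fourth difference = 72, so extend:
642 + 72 = 714;  3196 + 714 = 3910;  11713 + 3910 = 15623;  35239 + 15623 = 50862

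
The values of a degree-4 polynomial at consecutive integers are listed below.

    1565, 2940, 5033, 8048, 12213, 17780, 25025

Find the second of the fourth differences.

Δ: 1375, 2093, 3015, 4165, 5567, 7245
Δ²: 718, 922, 1150, 1402, 1678
Δ³: 204, 228, 252, 276
Δ⁴: 24, 24, 24

24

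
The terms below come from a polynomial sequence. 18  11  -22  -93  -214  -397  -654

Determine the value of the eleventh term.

-2662

Δ: -7 , -33 , -71 , -121 , -183 , -257
Δ²: -26 , -38 , -50 , -62 , -74
Δ³: -12 , -12 , -12 , -12
The third differences are constant (-12).
-74 − 12 = -86;  -257 − 86 = -343;  -654 − 343 = -997
-86 − 12 = -98;  -343 − 98 = -441;  -997 − 441 = -1438
-98 − 12 = -110;  -441 − 110 = -551;  -1438 − 551 = -1989
-110 − 12 = -122;  -551 − 122 = -673;  -1989 − 673 = -2662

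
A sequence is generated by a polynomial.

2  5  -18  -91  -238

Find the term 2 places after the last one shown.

-850

D1: 3, -23, -73, -147
D2: -26, -50, -74
D3: -24, -24
Constant third difference = -24, so extend:
-74 − 24 = -98;  -147 − 98 = -245;  -238 − 245 = -483
-98 − 24 = -122;  -245 − 122 = -367;  -483 − 367 = -850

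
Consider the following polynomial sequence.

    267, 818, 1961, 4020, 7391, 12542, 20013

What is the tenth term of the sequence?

62826

Δ: 551  1143  2059  3371  5151  7471
Δ²: 592  916  1312  1780  2320
Δ³: 324  396  468  540
Δ⁴: 72  72  72
Constant fourth difference = 72, so extend:
540 + 72 = 612;  2320 + 612 = 2932;  7471 + 2932 = 10403;  20013 + 10403 = 30416
612 + 72 = 684;  2932 + 684 = 3616;  10403 + 3616 = 14019;  30416 + 14019 = 44435
684 + 72 = 756;  3616 + 756 = 4372;  14019 + 4372 = 18391;  44435 + 18391 = 62826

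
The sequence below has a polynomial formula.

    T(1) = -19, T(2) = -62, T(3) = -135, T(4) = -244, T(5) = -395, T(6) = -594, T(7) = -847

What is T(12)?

-3132

-43, -73, -109, -151, -199, -253
-30, -36, -42, -48, -54
-6, -6, -6, -6
The third differences are constant (-6).
-54 − 6 = -60;  -253 − 60 = -313;  -847 − 313 = -1160
-60 − 6 = -66;  -313 − 66 = -379;  -1160 − 379 = -1539
-66 − 6 = -72;  -379 − 72 = -451;  -1539 − 451 = -1990
-72 − 6 = -78;  -451 − 78 = -529;  -1990 − 529 = -2519
-78 − 6 = -84;  -529 − 84 = -613;  -2519 − 613 = -3132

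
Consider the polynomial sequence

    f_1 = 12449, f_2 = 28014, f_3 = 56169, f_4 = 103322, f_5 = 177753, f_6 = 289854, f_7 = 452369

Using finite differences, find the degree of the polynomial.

5

D1: 15565, 28155, 47153, 74431, 112101, 162515
D2: 12590, 18998, 27278, 37670, 50414
D3: 6408, 8280, 10392, 12744
D4: 1872, 2112, 2352
D5: 240, 240
The fifth differences are constant, so the polynomial has degree 5.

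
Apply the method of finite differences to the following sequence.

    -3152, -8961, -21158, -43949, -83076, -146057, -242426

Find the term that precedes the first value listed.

First differences: -5809, -12197, -22791, -39127, -62981, -96369
Second differences: -6388, -10594, -16336, -23854, -33388
Third differences: -4206, -5742, -7518, -9534
Fourth differences: -1536, -1776, -2016
Fifth differences: -240, -240
The fifth differences are constant at -240.
Work back: -1536 + 240 = -1296;  -4206 + 1296 = -2910;  -6388 + 2910 = -3478;  -5809 + 3478 = -2331;  -3152 + 2331 = -821

-821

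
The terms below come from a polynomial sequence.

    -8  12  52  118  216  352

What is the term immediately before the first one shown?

Δ: 20  40  66  98  136
Δ²: 20  26  32  38
Δ³: 6  6  6
The third differences are constant at 6.
Work back: 20 − 6 = 14;  20 − 14 = 6;  -8 − 6 = -14

-14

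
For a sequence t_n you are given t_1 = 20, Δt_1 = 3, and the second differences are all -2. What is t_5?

Build the table forward from the leading diagonal:
Δ²: -2, -2, -2, -2, -2
Δ: 3, 1, -1, -3, -5
t: 20, 23, 24, 23, 20

20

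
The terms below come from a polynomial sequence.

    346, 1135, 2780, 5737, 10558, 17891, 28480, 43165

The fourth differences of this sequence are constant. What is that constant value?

96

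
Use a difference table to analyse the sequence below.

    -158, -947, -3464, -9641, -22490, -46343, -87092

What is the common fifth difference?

-240

Δ: -789, -2517, -6177, -12849, -23853, -40749
Δ²: -1728, -3660, -6672, -11004, -16896
Δ³: -1932, -3012, -4332, -5892
Δ⁴: -1080, -1320, -1560
Δ⁵: -240, -240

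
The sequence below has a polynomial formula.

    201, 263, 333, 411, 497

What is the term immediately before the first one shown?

147

D1: 62  70  78  86
D2: 8  8  8
The second differences are constant at 8.
Work back: 62 − 8 = 54;  201 − 54 = 147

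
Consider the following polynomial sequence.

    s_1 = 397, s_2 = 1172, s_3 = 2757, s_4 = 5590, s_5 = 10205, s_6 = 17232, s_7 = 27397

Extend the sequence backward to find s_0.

90

First differences: 775  1585  2833  4615  7027  10165
Second differences: 810  1248  1782  2412  3138
Third differences: 438  534  630  726
Fourth differences: 96  96  96
The fourth differences are constant at 96.
Work back: 438 − 96 = 342;  810 − 342 = 468;  775 − 468 = 307;  397 − 307 = 90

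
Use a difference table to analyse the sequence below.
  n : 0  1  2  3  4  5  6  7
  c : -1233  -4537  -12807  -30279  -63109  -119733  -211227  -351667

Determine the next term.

-558489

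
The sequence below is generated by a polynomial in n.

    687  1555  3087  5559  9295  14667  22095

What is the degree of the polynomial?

4

D1: 868, 1532, 2472, 3736, 5372, 7428
D2: 664, 940, 1264, 1636, 2056
D3: 276, 324, 372, 420
D4: 48, 48, 48
The fourth differences are constant, so the polynomial has degree 4.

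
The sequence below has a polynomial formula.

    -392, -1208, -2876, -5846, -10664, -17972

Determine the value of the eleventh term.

-121052

-816 , -1668 , -2970 , -4818 , -7308
-852 , -1302 , -1848 , -2490
-450 , -546 , -642
-96 , -96
Constant fourth difference = -96, so extend:
-642 − 96 = -738;  -2490 − 738 = -3228;  -7308 − 3228 = -10536;  -17972 − 10536 = -28508
-738 − 96 = -834;  -3228 − 834 = -4062;  -10536 − 4062 = -14598;  -28508 − 14598 = -43106
-834 − 96 = -930;  -4062 − 930 = -4992;  -14598 − 4992 = -19590;  -43106 − 19590 = -62696
-930 − 96 = -1026;  -4992 − 1026 = -6018;  -19590 − 6018 = -25608;  -62696 − 25608 = -88304
-1026 − 96 = -1122;  -6018 − 1122 = -7140;  -25608 − 7140 = -32748;  -88304 − 32748 = -121052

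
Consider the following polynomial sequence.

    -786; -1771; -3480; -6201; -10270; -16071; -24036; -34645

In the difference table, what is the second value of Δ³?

-336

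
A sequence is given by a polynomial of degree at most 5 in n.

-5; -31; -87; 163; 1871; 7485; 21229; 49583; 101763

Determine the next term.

190201

D1: -26  -56  250  1708  5614  13744  28354  52180
D2: -30  306  1458  3906  8130  14610  23826
D3: 336  1152  2448  4224  6480  9216
D4: 816  1296  1776  2256  2736
D5: 480  480  480  480
Constant fifth difference = 480, so extend:
2736 + 480 = 3216;  9216 + 3216 = 12432;  23826 + 12432 = 36258;  52180 + 36258 = 88438;  101763 + 88438 = 190201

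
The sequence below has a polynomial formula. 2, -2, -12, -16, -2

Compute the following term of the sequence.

42

-4, -10, -4, 14
-6, 6, 18
12, 12
Constant third difference = 12, so extend:
18 + 12 = 30;  14 + 30 = 44;  -2 + 44 = 42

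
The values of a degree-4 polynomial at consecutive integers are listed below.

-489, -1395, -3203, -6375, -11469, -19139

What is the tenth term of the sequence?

-92019

Δ: -906, -1808, -3172, -5094, -7670
Δ²: -902, -1364, -1922, -2576
Δ³: -462, -558, -654
Δ⁴: -96, -96
Fourth differences constant at -96.
-654 − 96 = -750;  -2576 − 750 = -3326;  -7670 − 3326 = -10996;  -19139 − 10996 = -30135
-750 − 96 = -846;  -3326 − 846 = -4172;  -10996 − 4172 = -15168;  -30135 − 15168 = -45303
-846 − 96 = -942;  -4172 − 942 = -5114;  -15168 − 5114 = -20282;  -45303 − 20282 = -65585
-942 − 96 = -1038;  -5114 − 1038 = -6152;  -20282 − 6152 = -26434;  -65585 − 26434 = -92019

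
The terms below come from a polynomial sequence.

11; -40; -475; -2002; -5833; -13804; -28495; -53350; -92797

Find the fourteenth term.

-51, -435, -1527, -3831, -7971, -14691, -24855, -39447
-384, -1092, -2304, -4140, -6720, -10164, -14592
-708, -1212, -1836, -2580, -3444, -4428
-504, -624, -744, -864, -984
-120, -120, -120, -120
Fifth differences constant at -120.
-984 − 120 = -1104;  -4428 − 1104 = -5532;  -14592 − 5532 = -20124;  -39447 − 20124 = -59571;  -92797 − 59571 = -152368
-1104 − 120 = -1224;  -5532 − 1224 = -6756;  -20124 − 6756 = -26880;  -59571 − 26880 = -86451;  -152368 − 86451 = -238819
-1224 − 120 = -1344;  -6756 − 1344 = -8100;  -26880 − 8100 = -34980;  -86451 − 34980 = -121431;  -238819 − 121431 = -360250
-1344 − 120 = -1464;  -8100 − 1464 = -9564;  -34980 − 9564 = -44544;  -121431 − 44544 = -165975;  -360250 − 165975 = -526225
-1464 − 120 = -1584;  -9564 − 1584 = -11148;  -44544 − 11148 = -55692;  -165975 − 55692 = -221667;  -526225 − 221667 = -747892

-747892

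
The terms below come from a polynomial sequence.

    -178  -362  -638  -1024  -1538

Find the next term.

-2198

Δ: -184, -276, -386, -514
Δ²: -92, -110, -128
Δ³: -18, -18
The third differences are constant (-18).
-128 − 18 = -146;  -514 − 146 = -660;  -1538 − 660 = -2198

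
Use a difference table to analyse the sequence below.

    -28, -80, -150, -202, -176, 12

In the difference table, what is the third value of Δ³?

84

First differences: -52, -70, -52, 26, 188
Second differences: -18, 18, 78, 162
Third differences: 36, 60, 84
Fourth differences: 24, 24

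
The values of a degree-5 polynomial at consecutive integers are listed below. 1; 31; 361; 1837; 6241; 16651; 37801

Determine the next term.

76441

Δ: 30, 330, 1476, 4404, 10410, 21150
Δ²: 300, 1146, 2928, 6006, 10740
Δ³: 846, 1782, 3078, 4734
Δ⁴: 936, 1296, 1656
Δ⁵: 360, 360
The fifth differences are constant (360).
1656 + 360 = 2016;  4734 + 2016 = 6750;  10740 + 6750 = 17490;  21150 + 17490 = 38640;  37801 + 38640 = 76441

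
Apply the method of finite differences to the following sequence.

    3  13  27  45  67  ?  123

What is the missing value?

Using the first 5 terms:
D1: 10  14  18  22
D2: 4  4  4
Constant second difference = 4.
Extend forward: 22 + 4 = 26;  67 + 26 = 93

93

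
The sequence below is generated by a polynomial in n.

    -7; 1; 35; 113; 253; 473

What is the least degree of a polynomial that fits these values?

3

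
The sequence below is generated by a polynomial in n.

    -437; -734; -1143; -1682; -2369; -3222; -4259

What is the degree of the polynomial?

Δ: -297, -409, -539, -687, -853, -1037
Δ²: -112, -130, -148, -166, -184
Δ³: -18, -18, -18, -18
The third differences are constant, so the polynomial has degree 3.

3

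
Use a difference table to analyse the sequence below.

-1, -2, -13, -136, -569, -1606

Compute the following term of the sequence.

-3637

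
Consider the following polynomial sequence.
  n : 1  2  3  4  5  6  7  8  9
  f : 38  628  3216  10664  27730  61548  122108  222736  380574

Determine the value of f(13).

D1: 590, 2588, 7448, 17066, 33818, 60560, 100628, 157838
D2: 1998, 4860, 9618, 16752, 26742, 40068, 57210
D3: 2862, 4758, 7134, 9990, 13326, 17142
D4: 1896, 2376, 2856, 3336, 3816
D5: 480, 480, 480, 480
Fifth differences constant at 480.
3816 + 480 = 4296;  17142 + 4296 = 21438;  57210 + 21438 = 78648;  157838 + 78648 = 236486;  380574 + 236486 = 617060
4296 + 480 = 4776;  21438 + 4776 = 26214;  78648 + 26214 = 104862;  236486 + 104862 = 341348;  617060 + 341348 = 958408
4776 + 480 = 5256;  26214 + 5256 = 31470;  104862 + 31470 = 136332;  341348 + 136332 = 477680;  958408 + 477680 = 1436088
5256 + 480 = 5736;  31470 + 5736 = 37206;  136332 + 37206 = 173538;  477680 + 173538 = 651218;  1436088 + 651218 = 2087306

2087306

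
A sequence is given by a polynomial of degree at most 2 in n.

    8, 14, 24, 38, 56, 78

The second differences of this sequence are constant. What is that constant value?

4

First differences: 6, 10, 14, 18, 22
Second differences: 4, 4, 4, 4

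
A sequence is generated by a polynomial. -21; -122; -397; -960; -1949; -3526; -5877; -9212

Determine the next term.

-13765

D1: -101, -275, -563, -989, -1577, -2351, -3335
D2: -174, -288, -426, -588, -774, -984
D3: -114, -138, -162, -186, -210
D4: -24, -24, -24, -24
Fourth differences constant at -24.
-210 − 24 = -234;  -984 − 234 = -1218;  -3335 − 1218 = -4553;  -9212 − 4553 = -13765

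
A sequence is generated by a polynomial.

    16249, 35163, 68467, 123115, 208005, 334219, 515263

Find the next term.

767307

D1: 18914 , 33304 , 54648 , 84890 , 126214 , 181044
D2: 14390 , 21344 , 30242 , 41324 , 54830
D3: 6954 , 8898 , 11082 , 13506
D4: 1944 , 2184 , 2424
D5: 240 , 240
Fifth differences constant at 240.
2424 + 240 = 2664;  13506 + 2664 = 16170;  54830 + 16170 = 71000;  181044 + 71000 = 252044;  515263 + 252044 = 767307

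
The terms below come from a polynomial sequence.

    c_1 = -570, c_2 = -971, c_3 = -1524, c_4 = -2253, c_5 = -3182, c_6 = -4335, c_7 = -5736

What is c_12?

-17301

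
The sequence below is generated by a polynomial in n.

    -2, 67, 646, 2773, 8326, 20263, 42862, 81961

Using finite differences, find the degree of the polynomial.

5

First differences: 69, 579, 2127, 5553, 11937, 22599, 39099
Second differences: 510, 1548, 3426, 6384, 10662, 16500
Third differences: 1038, 1878, 2958, 4278, 5838
Fourth differences: 840, 1080, 1320, 1560
Fifth differences: 240, 240, 240
The fifth differences are constant, so the polynomial has degree 5.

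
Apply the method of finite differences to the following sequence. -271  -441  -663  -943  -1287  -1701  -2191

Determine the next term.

-2763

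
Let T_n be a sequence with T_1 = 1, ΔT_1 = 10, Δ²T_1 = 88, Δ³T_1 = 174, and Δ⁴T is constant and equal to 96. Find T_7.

6301

Build the table forward from the leading diagonal:
Fourth differences: 96  96  96  96  96  96  96
Third differences: 174  270  366  462  558  654  750
Second differences: 88  262  532  898  1360  1918  2572
First differences: 10  98  360  892  1790  3150  5068
T: 1  11  109  469  1361  3151  6301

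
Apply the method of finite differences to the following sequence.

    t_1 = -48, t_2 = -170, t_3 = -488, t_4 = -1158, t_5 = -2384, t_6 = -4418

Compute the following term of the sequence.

Δ: -122  -318  -670  -1226  -2034
Δ²: -196  -352  -556  -808
Δ³: -156  -204  -252
Δ⁴: -48  -48
The fourth differences are constant (-48).
-252 − 48 = -300;  -808 − 300 = -1108;  -2034 − 1108 = -3142;  -4418 − 3142 = -7560

-7560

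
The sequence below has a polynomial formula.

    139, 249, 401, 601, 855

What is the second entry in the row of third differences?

First differences: 110, 152, 200, 254
Second differences: 42, 48, 54
Third differences: 6, 6

6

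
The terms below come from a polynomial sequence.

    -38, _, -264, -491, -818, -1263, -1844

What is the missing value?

-119

Using the last 5 terms:
Δ: -227  -327  -445  -581
Δ²: -100  -118  -136
Δ³: -18  -18
Constant third difference = -18.
Extend backward: -100 + 18 = -82;  -227 + 82 = -145;  -264 + 145 = -119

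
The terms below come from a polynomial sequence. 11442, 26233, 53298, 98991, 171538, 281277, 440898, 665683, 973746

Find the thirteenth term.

Δ: 14791 , 27065 , 45693 , 72547 , 109739 , 159621 , 224785 , 308063
Δ²: 12274 , 18628 , 26854 , 37192 , 49882 , 65164 , 83278
Δ³: 6354 , 8226 , 10338 , 12690 , 15282 , 18114
Δ⁴: 1872 , 2112 , 2352 , 2592 , 2832
Δ⁵: 240 , 240 , 240 , 240
Fifth differences constant at 240.
2832 + 240 = 3072;  18114 + 3072 = 21186;  83278 + 21186 = 104464;  308063 + 104464 = 412527;  973746 + 412527 = 1386273
3072 + 240 = 3312;  21186 + 3312 = 24498;  104464 + 24498 = 128962;  412527 + 128962 = 541489;  1386273 + 541489 = 1927762
3312 + 240 = 3552;  24498 + 3552 = 28050;  128962 + 28050 = 157012;  541489 + 157012 = 698501;  1927762 + 698501 = 2626263
3552 + 240 = 3792;  28050 + 3792 = 31842;  157012 + 31842 = 188854;  698501 + 188854 = 887355;  2626263 + 887355 = 3513618

3513618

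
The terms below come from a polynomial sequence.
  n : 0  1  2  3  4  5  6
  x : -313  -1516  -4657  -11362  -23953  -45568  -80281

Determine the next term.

D1: -1203  -3141  -6705  -12591  -21615  -34713
D2: -1938  -3564  -5886  -9024  -13098
D3: -1626  -2322  -3138  -4074
D4: -696  -816  -936
D5: -120  -120
Fifth differences constant at -120.
-936 − 120 = -1056;  -4074 − 1056 = -5130;  -13098 − 5130 = -18228;  -34713 − 18228 = -52941;  -80281 − 52941 = -133222

-133222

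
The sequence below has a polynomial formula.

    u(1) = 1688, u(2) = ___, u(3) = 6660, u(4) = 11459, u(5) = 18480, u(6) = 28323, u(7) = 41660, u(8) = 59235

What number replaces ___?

3555

Using the last 6 terms:
Δ: 4799  7021  9843  13337  17575
Δ²: 2222  2822  3494  4238
Δ³: 600  672  744
Δ⁴: 72  72
Constant fourth difference = 72.
Extend backward: 600 − 72 = 528;  2222 − 528 = 1694;  4799 − 1694 = 3105;  6660 − 3105 = 3555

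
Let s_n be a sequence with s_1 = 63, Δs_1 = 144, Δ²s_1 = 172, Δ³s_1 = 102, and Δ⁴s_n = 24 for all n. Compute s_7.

5907

Build the table forward from the leading diagonal:
D4: 24  24  24  24  24  24  24
D3: 102  126  150  174  198  222  246
D2: 172  274  400  550  724  922  1144
D1: 144  316  590  990  1540  2264  3186
s: 63  207  523  1113  2103  3643  5907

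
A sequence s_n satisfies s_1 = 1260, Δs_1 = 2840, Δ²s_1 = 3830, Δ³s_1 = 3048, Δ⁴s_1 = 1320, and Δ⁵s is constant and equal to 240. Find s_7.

157950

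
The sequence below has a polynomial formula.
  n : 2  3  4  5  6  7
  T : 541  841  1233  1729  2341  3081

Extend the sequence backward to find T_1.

First differences: 300, 392, 496, 612, 740
Second differences: 92, 104, 116, 128
Third differences: 12, 12, 12
The third differences are constant at 12.
Work back: 92 − 12 = 80;  300 − 80 = 220;  541 − 220 = 321

321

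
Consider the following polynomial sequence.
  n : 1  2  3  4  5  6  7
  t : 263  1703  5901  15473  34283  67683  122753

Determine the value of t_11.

Δ: 1440, 4198, 9572, 18810, 33400, 55070
Δ²: 2758, 5374, 9238, 14590, 21670
Δ³: 2616, 3864, 5352, 7080
Δ⁴: 1248, 1488, 1728
Δ⁵: 240, 240
Fifth differences constant at 240.
1728 + 240 = 1968;  7080 + 1968 = 9048;  21670 + 9048 = 30718;  55070 + 30718 = 85788;  122753 + 85788 = 208541
1968 + 240 = 2208;  9048 + 2208 = 11256;  30718 + 11256 = 41974;  85788 + 41974 = 127762;  208541 + 127762 = 336303
2208 + 240 = 2448;  11256 + 2448 = 13704;  41974 + 13704 = 55678;  127762 + 55678 = 183440;  336303 + 183440 = 519743
2448 + 240 = 2688;  13704 + 2688 = 16392;  55678 + 16392 = 72070;  183440 + 72070 = 255510;  519743 + 255510 = 775253

775253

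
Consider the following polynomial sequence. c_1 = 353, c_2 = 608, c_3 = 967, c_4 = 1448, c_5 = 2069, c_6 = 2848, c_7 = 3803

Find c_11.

255 , 359 , 481 , 621 , 779 , 955
104 , 122 , 140 , 158 , 176
18 , 18 , 18 , 18
Constant third difference = 18, so extend:
176 + 18 = 194;  955 + 194 = 1149;  3803 + 1149 = 4952
194 + 18 = 212;  1149 + 212 = 1361;  4952 + 1361 = 6313
212 + 18 = 230;  1361 + 230 = 1591;  6313 + 1591 = 7904
230 + 18 = 248;  1591 + 248 = 1839;  7904 + 1839 = 9743

9743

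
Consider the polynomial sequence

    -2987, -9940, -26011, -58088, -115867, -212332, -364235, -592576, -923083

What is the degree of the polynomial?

5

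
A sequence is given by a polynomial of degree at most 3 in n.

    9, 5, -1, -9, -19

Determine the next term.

Δ: -4, -6, -8, -10
Δ²: -2, -2, -2
Constant second difference = -2, so extend:
-10 − 2 = -12;  -19 − 12 = -31

-31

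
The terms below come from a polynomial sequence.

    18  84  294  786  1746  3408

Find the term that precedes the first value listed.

First differences: 66, 210, 492, 960, 1662
Second differences: 144, 282, 468, 702
Third differences: 138, 186, 234
Fourth differences: 48, 48
The fourth differences are constant at 48.
Work back: 138 − 48 = 90;  144 − 90 = 54;  66 − 54 = 12;  18 − 12 = 6

6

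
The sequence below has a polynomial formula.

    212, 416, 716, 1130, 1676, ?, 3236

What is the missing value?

2372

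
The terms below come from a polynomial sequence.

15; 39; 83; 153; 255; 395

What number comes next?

D1: 24, 44, 70, 102, 140
D2: 20, 26, 32, 38
D3: 6, 6, 6
Third differences constant at 6.
38 + 6 = 44;  140 + 44 = 184;  395 + 184 = 579

579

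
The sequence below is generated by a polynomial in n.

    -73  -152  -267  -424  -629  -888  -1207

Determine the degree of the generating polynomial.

Δ: -79, -115, -157, -205, -259, -319
Δ²: -36, -42, -48, -54, -60
Δ³: -6, -6, -6, -6
The third differences are constant, so the polynomial has degree 3.

3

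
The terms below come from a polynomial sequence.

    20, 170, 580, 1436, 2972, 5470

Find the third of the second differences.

680

First differences: 150, 410, 856, 1536, 2498
Second differences: 260, 446, 680, 962
Third differences: 186, 234, 282
Fourth differences: 48, 48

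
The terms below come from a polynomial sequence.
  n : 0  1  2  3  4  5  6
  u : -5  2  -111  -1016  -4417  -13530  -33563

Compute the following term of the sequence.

-72196

First differences: 7 , -113 , -905 , -3401 , -9113 , -20033
Second differences: -120 , -792 , -2496 , -5712 , -10920
Third differences: -672 , -1704 , -3216 , -5208
Fourth differences: -1032 , -1512 , -1992
Fifth differences: -480 , -480
Fifth differences constant at -480.
-1992 − 480 = -2472;  -5208 − 2472 = -7680;  -10920 − 7680 = -18600;  -20033 − 18600 = -38633;  -33563 − 38633 = -72196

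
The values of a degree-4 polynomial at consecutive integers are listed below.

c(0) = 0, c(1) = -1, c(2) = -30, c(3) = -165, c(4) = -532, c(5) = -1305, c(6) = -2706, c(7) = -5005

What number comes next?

-8520

D1: -1, -29, -135, -367, -773, -1401, -2299
D2: -28, -106, -232, -406, -628, -898
D3: -78, -126, -174, -222, -270
D4: -48, -48, -48, -48
The fourth differences are constant (-48).
-270 − 48 = -318;  -898 − 318 = -1216;  -2299 − 1216 = -3515;  -5005 − 3515 = -8520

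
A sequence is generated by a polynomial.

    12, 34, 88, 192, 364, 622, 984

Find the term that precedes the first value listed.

4

Δ: 22, 54, 104, 172, 258, 362
Δ²: 32, 50, 68, 86, 104
Δ³: 18, 18, 18, 18
The third differences are constant at 18.
Work back: 32 − 18 = 14;  22 − 14 = 8;  12 − 8 = 4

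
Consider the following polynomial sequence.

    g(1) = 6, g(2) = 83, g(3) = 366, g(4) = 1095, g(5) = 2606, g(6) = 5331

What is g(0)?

Δ: 77  283  729  1511  2725
Δ²: 206  446  782  1214
Δ³: 240  336  432
Δ⁴: 96  96
The fourth differences are constant at 96.
Work back: 240 − 96 = 144;  206 − 144 = 62;  77 − 62 = 15;  6 − 15 = -9

-9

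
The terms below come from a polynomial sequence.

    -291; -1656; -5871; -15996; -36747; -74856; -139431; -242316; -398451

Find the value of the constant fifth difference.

First differences: -1365, -4215, -10125, -20751, -38109, -64575, -102885, -156135
Second differences: -2850, -5910, -10626, -17358, -26466, -38310, -53250
Third differences: -3060, -4716, -6732, -9108, -11844, -14940
Fourth differences: -1656, -2016, -2376, -2736, -3096
Fifth differences: -360, -360, -360, -360

-360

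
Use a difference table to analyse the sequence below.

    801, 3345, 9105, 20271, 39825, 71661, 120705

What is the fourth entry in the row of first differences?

Δ: 2544, 5760, 11166, 19554, 31836, 49044
Δ²: 3216, 5406, 8388, 12282, 17208
Δ³: 2190, 2982, 3894, 4926
Δ⁴: 792, 912, 1032
Δ⁵: 120, 120

19554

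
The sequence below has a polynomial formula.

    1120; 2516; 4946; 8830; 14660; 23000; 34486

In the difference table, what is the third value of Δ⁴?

D1: 1396, 2430, 3884, 5830, 8340, 11486
D2: 1034, 1454, 1946, 2510, 3146
D3: 420, 492, 564, 636
D4: 72, 72, 72

72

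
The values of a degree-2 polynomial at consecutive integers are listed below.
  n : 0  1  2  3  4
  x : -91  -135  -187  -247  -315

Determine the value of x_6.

-475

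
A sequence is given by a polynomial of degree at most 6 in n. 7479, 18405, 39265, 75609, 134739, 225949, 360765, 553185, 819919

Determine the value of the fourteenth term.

Δ: 10926  20860  36344  59130  91210  134816  192420  266734
Δ²: 9934  15484  22786  32080  43606  57604  74314
Δ³: 5550  7302  9294  11526  13998  16710
Δ⁴: 1752  1992  2232  2472  2712
Δ⁵: 240  240  240  240
Fifth differences constant at 240.
2712 + 240 = 2952;  16710 + 2952 = 19662;  74314 + 19662 = 93976;  266734 + 93976 = 360710;  819919 + 360710 = 1180629
2952 + 240 = 3192;  19662 + 3192 = 22854;  93976 + 22854 = 116830;  360710 + 116830 = 477540;  1180629 + 477540 = 1658169
3192 + 240 = 3432;  22854 + 3432 = 26286;  116830 + 26286 = 143116;  477540 + 143116 = 620656;  1658169 + 620656 = 2278825
3432 + 240 = 3672;  26286 + 3672 = 29958;  143116 + 29958 = 173074;  620656 + 173074 = 793730;  2278825 + 793730 = 3072555
3672 + 240 = 3912;  29958 + 3912 = 33870;  173074 + 33870 = 206944;  793730 + 206944 = 1000674;  3072555 + 1000674 = 4073229

4073229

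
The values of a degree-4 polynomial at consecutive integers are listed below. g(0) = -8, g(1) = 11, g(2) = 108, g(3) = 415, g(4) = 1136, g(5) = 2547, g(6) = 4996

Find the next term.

Δ: 19  97  307  721  1411  2449
Δ²: 78  210  414  690  1038
Δ³: 132  204  276  348
Δ⁴: 72  72  72
Constant fourth difference = 72, so extend:
348 + 72 = 420;  1038 + 420 = 1458;  2449 + 1458 = 3907;  4996 + 3907 = 8903

8903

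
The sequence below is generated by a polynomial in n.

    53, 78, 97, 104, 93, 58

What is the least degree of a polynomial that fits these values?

3

25, 19, 7, -11, -35
-6, -12, -18, -24
-6, -6, -6
The third differences are constant, so the polynomial has degree 3.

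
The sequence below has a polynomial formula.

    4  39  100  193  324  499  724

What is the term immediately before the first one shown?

35  61  93  131  175  225
26  32  38  44  50
6  6  6  6
The third differences are constant at 6.
Work back: 26 − 6 = 20;  35 − 20 = 15;  4 − 15 = -11

-11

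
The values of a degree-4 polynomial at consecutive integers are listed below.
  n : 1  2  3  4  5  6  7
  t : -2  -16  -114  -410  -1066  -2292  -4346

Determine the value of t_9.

D1: -14 , -98 , -296 , -656 , -1226 , -2054
D2: -84 , -198 , -360 , -570 , -828
D3: -114 , -162 , -210 , -258
D4: -48 , -48 , -48
Fourth differences constant at -48.
-258 − 48 = -306;  -828 − 306 = -1134;  -2054 − 1134 = -3188;  -4346 − 3188 = -7534
-306 − 48 = -354;  -1134 − 354 = -1488;  -3188 − 1488 = -4676;  -7534 − 4676 = -12210

-12210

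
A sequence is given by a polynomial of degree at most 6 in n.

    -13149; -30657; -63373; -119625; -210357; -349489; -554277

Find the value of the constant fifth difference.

-360

Δ: -17508, -32716, -56252, -90732, -139132, -204788
Δ²: -15208, -23536, -34480, -48400, -65656
Δ³: -8328, -10944, -13920, -17256
Δ⁴: -2616, -2976, -3336
Δ⁵: -360, -360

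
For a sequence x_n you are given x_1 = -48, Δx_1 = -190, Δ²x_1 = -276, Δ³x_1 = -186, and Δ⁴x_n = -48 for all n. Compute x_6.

Build the table forward from the leading diagonal:
Fourth differences: -48  -48  -48  -48  -48  -48
Third differences: -186  -234  -282  -330  -378  -426
Second differences: -276  -462  -696  -978  -1308  -1686
First differences: -190  -466  -928  -1624  -2602  -3910
x: -48  -238  -704  -1632  -3256  -5858

-5858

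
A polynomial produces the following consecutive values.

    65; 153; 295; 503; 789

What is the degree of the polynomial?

First differences: 88, 142, 208, 286
Second differences: 54, 66, 78
Third differences: 12, 12
The third differences are constant, so the polynomial has degree 3.

3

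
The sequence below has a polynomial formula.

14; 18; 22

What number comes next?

4, 4
First differences constant at 4.
22 + 4 = 26

26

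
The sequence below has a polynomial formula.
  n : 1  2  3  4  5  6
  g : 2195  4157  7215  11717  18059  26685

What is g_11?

Δ: 1962  3058  4502  6342  8626
Δ²: 1096  1444  1840  2284
Δ³: 348  396  444
Δ⁴: 48  48
Fourth differences constant at 48.
444 + 48 = 492;  2284 + 492 = 2776;  8626 + 2776 = 11402;  26685 + 11402 = 38087
492 + 48 = 540;  2776 + 540 = 3316;  11402 + 3316 = 14718;  38087 + 14718 = 52805
540 + 48 = 588;  3316 + 588 = 3904;  14718 + 3904 = 18622;  52805 + 18622 = 71427
588 + 48 = 636;  3904 + 636 = 4540;  18622 + 4540 = 23162;  71427 + 23162 = 94589
636 + 48 = 684;  4540 + 684 = 5224;  23162 + 5224 = 28386;  94589 + 28386 = 122975

122975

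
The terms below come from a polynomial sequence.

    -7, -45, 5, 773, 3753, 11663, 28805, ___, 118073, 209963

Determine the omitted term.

Using the first 7 terms:
Δ: -38  50  768  2980  7910  17142
Δ²: 88  718  2212  4930  9232
Δ³: 630  1494  2718  4302
Δ⁴: 864  1224  1584
Δ⁵: 360  360
Constant fifth difference = 360.
Extend forward: 1584 + 360 = 1944;  4302 + 1944 = 6246;  9232 + 6246 = 15478;  17142 + 15478 = 32620;  28805 + 32620 = 61425

61425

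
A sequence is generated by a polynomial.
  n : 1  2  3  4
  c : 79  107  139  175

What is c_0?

28  32  36
4  4
The second differences are constant at 4.
Work back: 28 − 4 = 24;  79 − 24 = 55

55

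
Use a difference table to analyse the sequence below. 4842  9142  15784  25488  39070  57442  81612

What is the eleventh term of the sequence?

259792

D1: 4300, 6642, 9704, 13582, 18372, 24170
D2: 2342, 3062, 3878, 4790, 5798
D3: 720, 816, 912, 1008
D4: 96, 96, 96
Constant fourth difference = 96, so extend:
1008 + 96 = 1104;  5798 + 1104 = 6902;  24170 + 6902 = 31072;  81612 + 31072 = 112684
1104 + 96 = 1200;  6902 + 1200 = 8102;  31072 + 8102 = 39174;  112684 + 39174 = 151858
1200 + 96 = 1296;  8102 + 1296 = 9398;  39174 + 9398 = 48572;  151858 + 48572 = 200430
1296 + 96 = 1392;  9398 + 1392 = 10790;  48572 + 10790 = 59362;  200430 + 59362 = 259792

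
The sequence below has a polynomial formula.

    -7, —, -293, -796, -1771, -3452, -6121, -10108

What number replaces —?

Using the last 6 terms:
First differences: -503  -975  -1681  -2669  -3987
Second differences: -472  -706  -988  -1318
Third differences: -234  -282  -330
Fourth differences: -48  -48
Constant fourth difference = -48.
Extend backward: -234 + 48 = -186;  -472 + 186 = -286;  -503 + 286 = -217;  -293 + 217 = -76

-76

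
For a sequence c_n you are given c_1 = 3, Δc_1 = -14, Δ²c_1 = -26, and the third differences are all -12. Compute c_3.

-51

Build the table forward from the leading diagonal:
Third differences: -12, -12, -12
Second differences: -26, -38, -50
First differences: -14, -40, -78
c: 3, -11, -51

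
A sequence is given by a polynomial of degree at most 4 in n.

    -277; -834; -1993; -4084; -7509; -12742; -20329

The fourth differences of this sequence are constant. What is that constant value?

-72

First differences: -557, -1159, -2091, -3425, -5233, -7587
Second differences: -602, -932, -1334, -1808, -2354
Third differences: -330, -402, -474, -546
Fourth differences: -72, -72, -72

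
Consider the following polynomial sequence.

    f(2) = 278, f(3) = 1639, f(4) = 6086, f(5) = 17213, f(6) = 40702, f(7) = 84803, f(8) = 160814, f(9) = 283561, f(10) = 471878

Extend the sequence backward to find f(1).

Δ: 1361, 4447, 11127, 23489, 44101, 76011, 122747, 188317
Δ²: 3086, 6680, 12362, 20612, 31910, 46736, 65570
Δ³: 3594, 5682, 8250, 11298, 14826, 18834
Δ⁴: 2088, 2568, 3048, 3528, 4008
Δ⁵: 480, 480, 480, 480
The fifth differences are constant at 480.
Work back: 2088 − 480 = 1608;  3594 − 1608 = 1986;  3086 − 1986 = 1100;  1361 − 1100 = 261;  278 − 261 = 17

17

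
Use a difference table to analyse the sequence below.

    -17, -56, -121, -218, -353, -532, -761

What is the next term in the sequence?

D1: -39 , -65 , -97 , -135 , -179 , -229
D2: -26 , -32 , -38 , -44 , -50
D3: -6 , -6 , -6 , -6
The third differences are constant (-6).
-50 − 6 = -56;  -229 − 56 = -285;  -761 − 285 = -1046

-1046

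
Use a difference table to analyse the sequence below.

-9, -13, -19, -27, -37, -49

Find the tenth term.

-117

First differences: -4  -6  -8  -10  -12
Second differences: -2  -2  -2  -2
The second differences are constant (-2).
-12 − 2 = -14;  -49 − 14 = -63
-14 − 2 = -16;  -63 − 16 = -79
-16 − 2 = -18;  -79 − 18 = -97
-18 − 2 = -20;  -97 − 20 = -117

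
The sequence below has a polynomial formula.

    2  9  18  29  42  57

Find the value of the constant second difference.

2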